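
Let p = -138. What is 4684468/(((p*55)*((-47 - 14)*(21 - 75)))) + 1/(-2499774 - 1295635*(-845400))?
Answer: -250512760584018389/1337010897126702600 ≈ -0.18737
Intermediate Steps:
4684468/(((p*55)*((-47 - 14)*(21 - 75)))) + 1/(-2499774 - 1295635*(-845400)) = 4684468/(((-138*55)*((-47 - 14)*(21 - 75)))) + 1/(-2499774 - 1295635*(-845400)) = 4684468/((-(-462990)*(-54))) - 1/845400/(-3795409) = 4684468/((-7590*3294)) - 1/3795409*(-1/845400) = 4684468/(-25001460) + 1/3208638768600 = 4684468*(-1/25001460) + 1/3208638768600 = -1171117/6250365 + 1/3208638768600 = -250512760584018389/1337010897126702600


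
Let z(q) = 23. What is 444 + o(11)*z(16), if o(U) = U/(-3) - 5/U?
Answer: 11524/33 ≈ 349.21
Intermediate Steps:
o(U) = -5/U - U/3 (o(U) = U*(-⅓) - 5/U = -U/3 - 5/U = -5/U - U/3)
444 + o(11)*z(16) = 444 + (-5/11 - ⅓*11)*23 = 444 + (-5*1/11 - 11/3)*23 = 444 + (-5/11 - 11/3)*23 = 444 - 136/33*23 = 444 - 3128/33 = 11524/33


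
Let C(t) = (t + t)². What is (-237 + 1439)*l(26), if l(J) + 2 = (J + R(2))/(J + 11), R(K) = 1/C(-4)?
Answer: -49883/32 ≈ -1558.8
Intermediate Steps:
C(t) = 4*t² (C(t) = (2*t)² = 4*t²)
R(K) = 1/64 (R(K) = 1/(4*(-4)²) = 1/(4*16) = 1/64)
l(J) = -2 + (1/64 + J)/(11 + J) (l(J) = -2 + (J + 1/64)/(J + 11) = -2 + (1/64 + J)/(11 + J))
(-237 + 1439)*l(26) = (-237 + 1439)*((-1407/64 - 1*26)/(11 + 26)) = 1202*((-1407/64 - 26)/37) = 1202*((1/37)*(-3071/64)) = 1202*(-83/64) = -49883/32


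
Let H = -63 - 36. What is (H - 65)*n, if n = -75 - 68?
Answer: 23452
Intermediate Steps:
n = -143
H = -99
(H - 65)*n = (-99 - 65)*(-143) = -164*(-143) = 23452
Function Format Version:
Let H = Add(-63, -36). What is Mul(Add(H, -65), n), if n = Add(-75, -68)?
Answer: 23452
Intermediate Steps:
n = -143
H = -99
Mul(Add(H, -65), n) = Mul(Add(-99, -65), -143) = Mul(-164, -143) = 23452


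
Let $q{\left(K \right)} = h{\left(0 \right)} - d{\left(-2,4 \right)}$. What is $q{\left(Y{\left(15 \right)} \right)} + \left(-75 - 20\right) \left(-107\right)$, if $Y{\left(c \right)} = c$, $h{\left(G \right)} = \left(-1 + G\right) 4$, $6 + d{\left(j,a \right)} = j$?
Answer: $10169$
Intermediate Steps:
$d{\left(j,a \right)} = -6 + j$
$h{\left(G \right)} = -4 + 4 G$
$q{\left(K \right)} = 4$ ($q{\left(K \right)} = \left(-4 + 4 \cdot 0\right) - \left(-6 - 2\right) = \left(-4 + 0\right) - -8 = -4 + 8 = 4$)
$q{\left(Y{\left(15 \right)} \right)} + \left(-75 - 20\right) \left(-107\right) = 4 + \left(-75 - 20\right) \left(-107\right) = 4 - -10165 = 4 + 10165 = 10169$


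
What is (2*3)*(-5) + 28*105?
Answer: 2910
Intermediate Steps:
(2*3)*(-5) + 28*105 = 6*(-5) + 2940 = -30 + 2940 = 2910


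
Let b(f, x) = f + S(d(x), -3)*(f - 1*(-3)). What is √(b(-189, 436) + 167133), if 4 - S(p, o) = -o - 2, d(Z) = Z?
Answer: √166386 ≈ 407.90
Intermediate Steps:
S(p, o) = 6 + o (S(p, o) = 4 - (-o - 2) = 4 - (-2 - o) = 4 + (2 + o) = 6 + o)
b(f, x) = 9 + 4*f (b(f, x) = f + (6 - 3)*(f - 1*(-3)) = f + 3*(f + 3) = f + 3*(3 + f) = f + (9 + 3*f) = 9 + 4*f)
√(b(-189, 436) + 167133) = √((9 + 4*(-189)) + 167133) = √((9 - 756) + 167133) = √(-747 + 167133) = √166386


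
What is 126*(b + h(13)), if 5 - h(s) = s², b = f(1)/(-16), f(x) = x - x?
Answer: -20664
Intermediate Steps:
f(x) = 0
b = 0 (b = 0/(-16) = 0*(-1/16) = 0)
h(s) = 5 - s²
126*(b + h(13)) = 126*(0 + (5 - 1*13²)) = 126*(0 + (5 - 1*169)) = 126*(0 + (5 - 169)) = 126*(0 - 164) = 126*(-164) = -20664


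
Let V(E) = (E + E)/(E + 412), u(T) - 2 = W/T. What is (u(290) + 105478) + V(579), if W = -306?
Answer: 15156964887/143695 ≈ 1.0548e+5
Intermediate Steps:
u(T) = 2 - 306/T
V(E) = 2*E/(412 + E) (V(E) = (2*E)/(412 + E) = 2*E/(412 + E))
(u(290) + 105478) + V(579) = ((2 - 306/290) + 105478) + 2*579/(412 + 579) = ((2 - 306*1/290) + 105478) + 2*579/991 = ((2 - 153/145) + 105478) + 2*579*(1/991) = (137/145 + 105478) + 1158/991 = 15294447/145 + 1158/991 = 15156964887/143695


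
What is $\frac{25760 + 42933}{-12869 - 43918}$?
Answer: $- \frac{68693}{56787} \approx -1.2097$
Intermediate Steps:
$\frac{25760 + 42933}{-12869 - 43918} = \frac{68693}{-56787} = 68693 \left(- \frac{1}{56787}\right) = - \frac{68693}{56787}$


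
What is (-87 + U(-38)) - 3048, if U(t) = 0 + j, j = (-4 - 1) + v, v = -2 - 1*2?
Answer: -3144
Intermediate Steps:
v = -4 (v = -2 - 2 = -4)
j = -9 (j = (-4 - 1) - 4 = -5 - 4 = -9)
U(t) = -9 (U(t) = 0 - 9 = -9)
(-87 + U(-38)) - 3048 = (-87 - 9) - 3048 = -96 - 3048 = -3144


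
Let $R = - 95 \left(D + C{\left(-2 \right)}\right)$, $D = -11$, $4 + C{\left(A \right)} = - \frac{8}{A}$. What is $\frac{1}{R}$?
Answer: $\frac{1}{1045} \approx 0.00095694$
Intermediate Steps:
$C{\left(A \right)} = -4 - \frac{8}{A}$
$R = 1045$ ($R = - 95 \left(-11 - \left(4 + \frac{8}{-2}\right)\right) = - 95 \left(-11 - 0\right) = - 95 \left(-11 + \left(-4 + 4\right)\right) = - 95 \left(-11 + 0\right) = \left(-95\right) \left(-11\right) = 1045$)
$\frac{1}{R} = \frac{1}{1045}$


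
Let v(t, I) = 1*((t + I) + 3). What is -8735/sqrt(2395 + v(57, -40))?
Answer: -1747*sqrt(2415)/483 ≈ -177.75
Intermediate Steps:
v(t, I) = 3 + I + t (v(t, I) = 1*((I + t) + 3) = 1*(3 + I + t) = 3 + I + t)
-8735/sqrt(2395 + v(57, -40)) = -8735/sqrt(2395 + (3 - 40 + 57)) = -8735/sqrt(2395 + 20) = -8735*sqrt(2415)/2415 = -1747*sqrt(2415)/483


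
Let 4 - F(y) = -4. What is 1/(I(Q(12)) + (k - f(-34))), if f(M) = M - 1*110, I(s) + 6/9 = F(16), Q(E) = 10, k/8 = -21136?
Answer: -3/506810 ≈ -5.9194e-6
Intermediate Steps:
k = -169088 (k = 8*(-21136) = -169088)
F(y) = 8 (F(y) = 4 - 1*(-4) = 4 + 4 = 8)
I(s) = 22/3 (I(s) = -⅔ + 8 = 22/3)
f(M) = -110 + M (f(M) = M - 110 = -110 + M)
1/(I(Q(12)) + (k - f(-34))) = 1/(22/3 + (-169088 - (-110 - 34))) = 1/(22/3 + (-169088 - 1*(-144))) = 1/(22/3 + (-169088 + 144)) = 1/(22/3 - 168944) = 1/(-506810/3) = -3/506810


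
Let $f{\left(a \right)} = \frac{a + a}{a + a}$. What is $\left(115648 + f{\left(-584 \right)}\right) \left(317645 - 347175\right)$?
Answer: $-3415114970$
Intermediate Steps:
$f{\left(a \right)} = 1$ ($f{\left(a \right)} = \frac{2 a}{2 a} = 2 a \frac{1}{2 a} = 1$)
$\left(115648 + f{\left(-584 \right)}\right) \left(317645 - 347175\right) = \left(115648 + 1\right) \left(317645 - 347175\right) = 115649 \left(317645 - 347175\right) = 115649 \left(-29530\right) = -3415114970$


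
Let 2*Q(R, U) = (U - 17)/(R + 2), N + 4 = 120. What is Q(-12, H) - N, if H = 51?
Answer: -1177/10 ≈ -117.70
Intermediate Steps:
N = 116 (N = -4 + 120 = 116)
Q(R, U) = (-17 + U)/(2*(2 + R)) (Q(R, U) = ((U - 17)/(R + 2))/2 = ((-17 + U)/(2 + R))/2 = (-17 + U)/(2*(2 + R)))
Q(-12, H) - N = (-17 + 51)/(2*(2 - 12)) - 1*116 = (½)*34/(-10) - 116 = (½)*(-⅒)*34 - 116 = -17/10 - 116 = -1177/10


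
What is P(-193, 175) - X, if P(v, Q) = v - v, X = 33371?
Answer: -33371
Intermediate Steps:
P(v, Q) = 0
P(-193, 175) - X = 0 - 1*33371 = 0 - 33371 = -33371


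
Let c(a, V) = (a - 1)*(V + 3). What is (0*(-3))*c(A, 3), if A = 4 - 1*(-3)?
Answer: 0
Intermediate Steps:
A = 7 (A = 4 + 3 = 7)
c(a, V) = (-1 + a)*(3 + V)
(0*(-3))*c(A, 3) = (0*(-3))*(-3 - 1*3 + 3*7 + 3*7) = 0*(-3 - 3 + 21 + 21) = 0*36 = 0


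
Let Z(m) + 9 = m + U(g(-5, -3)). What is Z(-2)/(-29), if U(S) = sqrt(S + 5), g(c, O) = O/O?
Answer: 11/29 - sqrt(6)/29 ≈ 0.29485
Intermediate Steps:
g(c, O) = 1
U(S) = sqrt(5 + S)
Z(m) = -9 + m + sqrt(6) (Z(m) = -9 + (m + sqrt(5 + 1)) = -9 + (m + sqrt(6)) = -9 + m + sqrt(6))
Z(-2)/(-29) = (-9 - 2 + sqrt(6))/(-29) = -(-11 + sqrt(6))/29 = 11/29 - sqrt(6)/29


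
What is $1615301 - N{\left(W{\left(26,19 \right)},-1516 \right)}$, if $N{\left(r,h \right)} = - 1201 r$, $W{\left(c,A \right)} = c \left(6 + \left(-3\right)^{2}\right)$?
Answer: $2083691$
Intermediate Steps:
$W{\left(c,A \right)} = 15 c$ ($W{\left(c,A \right)} = c \left(6 + 9\right) = c 15 = 15 c$)
$1615301 - N{\left(W{\left(26,19 \right)},-1516 \right)} = 1615301 - - 1201 \cdot 15 \cdot 26 = 1615301 - \left(-1201\right) 390 = 1615301 - -468390 = 1615301 + 468390 = 2083691$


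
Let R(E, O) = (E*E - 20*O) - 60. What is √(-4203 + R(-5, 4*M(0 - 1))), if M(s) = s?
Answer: 3*I*√462 ≈ 64.483*I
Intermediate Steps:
R(E, O) = -60 + E² - 20*O (R(E, O) = (E² - 20*O) - 60 = -60 + E² - 20*O)
√(-4203 + R(-5, 4*M(0 - 1))) = √(-4203 + (-60 + (-5)² - 80*(0 - 1))) = √(-4203 + (-60 + 25 - 80*(-1))) = √(-4203 + (-60 + 25 - 20*(-4))) = √(-4203 + (-60 + 25 + 80)) = √(-4203 + 45) = √(-4158) = 3*I*√462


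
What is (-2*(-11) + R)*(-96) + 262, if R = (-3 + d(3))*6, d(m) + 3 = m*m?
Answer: -3578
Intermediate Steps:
d(m) = -3 + m² (d(m) = -3 + m*m = -3 + m²)
R = 18 (R = (-3 + (-3 + 3²))*6 = (-3 + (-3 + 9))*6 = (-3 + 6)*6 = 3*6 = 18)
(-2*(-11) + R)*(-96) + 262 = (-2*(-11) + 18)*(-96) + 262 = (22 + 18)*(-96) + 262 = 40*(-96) + 262 = -3840 + 262 = -3578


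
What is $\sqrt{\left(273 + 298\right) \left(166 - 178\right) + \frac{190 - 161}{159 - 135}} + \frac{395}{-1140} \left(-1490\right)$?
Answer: $\frac{58855}{114} + \frac{i \sqrt{986514}}{12} \approx 516.27 + 82.77 i$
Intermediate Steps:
$\sqrt{\left(273 + 298\right) \left(166 - 178\right) + \frac{190 - 161}{159 - 135}} + \frac{395}{-1140} \left(-1490\right) = \sqrt{571 \left(-12\right) + \frac{29}{24}} + 395 \left(- \frac{1}{1140}\right) \left(-1490\right) = \sqrt{-6852 + 29 \cdot \frac{1}{24}} - - \frac{58855}{114} = \sqrt{-6852 + \frac{29}{24}} + \frac{58855}{114} = \sqrt{- \frac{164419}{24}} + \frac{58855}{114} = \frac{i \sqrt{986514}}{12} + \frac{58855}{114} = \frac{58855}{114} + \frac{i \sqrt{986514}}{12}$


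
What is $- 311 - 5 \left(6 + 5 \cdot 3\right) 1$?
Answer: $32655$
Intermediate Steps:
$- 311 - 5 \left(6 + 5 \cdot 3\right) 1 = - 311 - 5 \left(6 + 15\right) 1 = - 311 \left(-5\right) 21 \cdot 1 = - 311 \left(\left(-105\right) 1\right) = \left(-311\right) \left(-105\right) = 32655$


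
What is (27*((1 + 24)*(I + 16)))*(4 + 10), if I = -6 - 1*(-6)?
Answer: 151200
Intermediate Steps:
I = 0 (I = -6 + 6 = 0)
(27*((1 + 24)*(I + 16)))*(4 + 10) = (27*((1 + 24)*(0 + 16)))*(4 + 10) = (27*(25*16))*14 = (27*400)*14 = 10800*14 = 151200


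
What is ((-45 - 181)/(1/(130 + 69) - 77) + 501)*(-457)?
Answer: -1764316136/7661 ≈ -2.3030e+5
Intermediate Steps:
((-45 - 181)/(1/(130 + 69) - 77) + 501)*(-457) = (-226/(1/199 - 77) + 501)*(-457) = (-226/(-15322/199) + 501)*(-457) = (-226*(-199/15322) + 501)*(-457) = (22487/7661 + 501)*(-457) = (3860648/7661)*(-457) = -1764316136/7661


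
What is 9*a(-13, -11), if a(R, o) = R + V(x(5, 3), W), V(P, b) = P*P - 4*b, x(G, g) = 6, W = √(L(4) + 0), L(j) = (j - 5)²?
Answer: 171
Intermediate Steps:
L(j) = (-5 + j)²
W = 1 (W = √((-5 + 4)² + 0) = √((-1)² + 0) = √(1 + 0) = √1 = 1)
V(P, b) = P² - 4*b
a(R, o) = 32 + R (a(R, o) = R + (6² - 4*1) = R + (36 - 4) = R + 32 = 32 + R)
9*a(-13, -11) = 9*(32 - 13) = 9*19 = 171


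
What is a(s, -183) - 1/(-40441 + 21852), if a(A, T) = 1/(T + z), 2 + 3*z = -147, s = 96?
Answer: -55069/12975122 ≈ -0.0042442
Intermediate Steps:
z = -149/3 (z = -⅔ + (⅓)*(-147) = -⅔ - 49 = -149/3 ≈ -49.667)
a(A, T) = 1/(-149/3 + T) (a(A, T) = 1/(T - 149/3) = 1/(-149/3 + T))
a(s, -183) - 1/(-40441 + 21852) = 3/(-149 + 3*(-183)) - 1/(-40441 + 21852) = 3/(-149 - 549) - 1/(-18589) = 3/(-698) - 1*(-1/18589) = 3*(-1/698) + 1/18589 = -3/698 + 1/18589 = -55069/12975122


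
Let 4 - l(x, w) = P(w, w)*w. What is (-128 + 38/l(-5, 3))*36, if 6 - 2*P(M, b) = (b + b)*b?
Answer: -50004/11 ≈ -4545.8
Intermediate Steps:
P(M, b) = 3 - b² (P(M, b) = 3 - (b + b)*b/2 = 3 - 2*b*b/2 = 3 - b²)
l(x, w) = 4 - w*(3 - w²) (l(x, w) = 4 - (3 - w²)*w = 4 - w*(3 - w²))
(-128 + 38/l(-5, 3))*36 = (-128 + 38/(4 + 3*(-3 + 3²)))*36 = (-128 + 38/(4 + 3*(-3 + 9)))*36 = (-128 + 38/(4 + 3*6))*36 = (-128 + 38/(4 + 18))*36 = (-128 + 38/22)*36 = (-128 + 38*(1/22))*36 = (-128 + 19/11)*36 = -1389/11*36 = -50004/11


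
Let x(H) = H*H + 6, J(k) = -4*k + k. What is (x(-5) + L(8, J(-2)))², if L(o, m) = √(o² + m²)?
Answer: 1681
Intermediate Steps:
J(k) = -3*k
x(H) = 6 + H² (x(H) = H² + 6 = 6 + H²)
L(o, m) = √(m² + o²)
(x(-5) + L(8, J(-2)))² = ((6 + (-5)²) + √((-3*(-2))² + 8²))² = ((6 + 25) + √(6² + 64))² = (31 + √(36 + 64))² = (31 + √100)² = (31 + 10)² = 41² = 1681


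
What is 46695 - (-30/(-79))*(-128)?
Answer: 3692745/79 ≈ 46744.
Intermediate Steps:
46695 - (-30/(-79))*(-128) = 46695 - (-30*(-1/79))*(-128) = 46695 - 30*(-128)/79 = 46695 - 1*(-3840/79) = 46695 + 3840/79 = 3692745/79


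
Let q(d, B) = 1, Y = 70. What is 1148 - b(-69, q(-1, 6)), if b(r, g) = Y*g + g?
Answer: 1077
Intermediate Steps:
b(r, g) = 71*g (b(r, g) = 70*g + g = 71*g)
1148 - b(-69, q(-1, 6)) = 1148 - 71 = 1077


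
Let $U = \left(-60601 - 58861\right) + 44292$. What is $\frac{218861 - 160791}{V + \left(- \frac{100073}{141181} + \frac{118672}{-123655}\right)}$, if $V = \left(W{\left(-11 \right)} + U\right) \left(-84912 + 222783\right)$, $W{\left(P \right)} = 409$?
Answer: $- \frac{506885380874425}{89971708472313925326} \approx -5.6338 \cdot 10^{-6}$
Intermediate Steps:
$U = -75170$ ($U = -119462 + 44292 = -75170$)
$V = -10307373831$ ($V = \left(409 - 75170\right) \left(-84912 + 222783\right) = \left(-74761\right) 137871 = -10307373831$)
$\frac{218861 - 160791}{V + \left(- \frac{100073}{141181} + \frac{118672}{-123655}\right)} = \frac{218861 - 160791}{-10307373831 + \left(- \frac{100073}{141181} + \frac{118672}{-123655}\right)} = \frac{58070}{-10307373831 + \left(\left(-100073\right) \frac{1}{141181} + 118672 \left(- \frac{1}{123655}\right)\right)} = \frac{58070}{-10307373831 - \frac{29128758447}{17457736555}} = \frac{58070}{- \frac{179943416944627850652}{17457736555}} = 58070 \left(- \frac{17457736555}{179943416944627850652}\right) = - \frac{506885380874425}{89971708472313925326}$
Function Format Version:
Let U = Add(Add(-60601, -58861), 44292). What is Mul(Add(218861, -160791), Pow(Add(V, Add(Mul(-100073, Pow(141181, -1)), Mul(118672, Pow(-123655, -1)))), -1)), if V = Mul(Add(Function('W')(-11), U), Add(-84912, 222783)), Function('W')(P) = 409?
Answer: Rational(-506885380874425, 89971708472313925326) ≈ -5.6338e-6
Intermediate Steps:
U = -75170 (U = Add(-119462, 44292) = -75170)
V = -10307373831 (V = Mul(Add(409, -75170), Add(-84912, 222783)) = Mul(-74761, 137871) = -10307373831)
Mul(Add(218861, -160791), Pow(Add(V, Add(Mul(-100073, Pow(141181, -1)), Mul(118672, Pow(-123655, -1)))), -1)) = Mul(Add(218861, -160791), Pow(Add(-10307373831, Add(Mul(-100073, Pow(141181, -1)), Mul(118672, Pow(-123655, -1)))), -1)) = Mul(58070, Pow(Add(-10307373831, Add(Mul(-100073, Rational(1, 141181)), Mul(118672, Rational(-1, 123655)))), -1)) = Mul(58070, Pow(Add(-10307373831, Add(Rational(-100073, 141181), Rational(-118672, 123655))), -1)) = Mul(58070, Pow(Add(-10307373831, Rational(-29128758447, 17457736555)), -1)) = Mul(58070, Pow(Rational(-179943416944627850652, 17457736555), -1)) = Mul(58070, Rational(-17457736555, 179943416944627850652)) = Rational(-506885380874425, 89971708472313925326)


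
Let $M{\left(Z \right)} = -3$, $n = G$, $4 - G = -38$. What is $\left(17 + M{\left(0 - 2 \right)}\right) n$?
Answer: $588$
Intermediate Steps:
$G = 42$ ($G = 4 - -38 = 4 + 38 = 42$)
$n = 42$
$\left(17 + M{\left(0 - 2 \right)}\right) n = \left(17 - 3\right) 42 = 14 \cdot 42 = 588$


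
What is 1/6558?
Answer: 1/6558 ≈ 0.00015249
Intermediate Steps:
1/6558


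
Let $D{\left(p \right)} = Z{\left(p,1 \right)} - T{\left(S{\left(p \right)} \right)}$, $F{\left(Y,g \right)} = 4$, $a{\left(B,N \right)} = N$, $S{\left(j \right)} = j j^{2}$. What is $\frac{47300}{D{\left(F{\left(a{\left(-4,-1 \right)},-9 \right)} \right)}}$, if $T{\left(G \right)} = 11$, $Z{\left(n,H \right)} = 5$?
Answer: $- \frac{23650}{3} \approx -7883.3$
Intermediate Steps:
$S{\left(j \right)} = j^{3}$
$D{\left(p \right)} = -6$ ($D{\left(p \right)} = 5 - 11 = -6$)
$\frac{47300}{D{\left(F{\left(a{\left(-4,-1 \right)},-9 \right)} \right)}} = \frac{47300}{-6} = 47300 \left(- \frac{1}{6}\right) = - \frac{23650}{3}$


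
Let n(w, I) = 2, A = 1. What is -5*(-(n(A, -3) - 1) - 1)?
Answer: 10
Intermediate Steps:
-5*(-(n(A, -3) - 1) - 1) = -5*(-(2 - 1) - 1) = -5*(-1*1 - 1) = -5*(-1 - 1) = -5*(-2) = 10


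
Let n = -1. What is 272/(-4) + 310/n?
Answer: -378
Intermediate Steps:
272/(-4) + 310/n = 272/(-4) + 310/(-1) = 272*(-¼) + 310*(-1) = -68 - 310 = -378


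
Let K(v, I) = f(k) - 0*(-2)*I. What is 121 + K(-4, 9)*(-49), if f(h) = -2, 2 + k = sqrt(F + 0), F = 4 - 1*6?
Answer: 219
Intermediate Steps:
F = -2 (F = 4 - 6 = -2)
k = -2 + I*sqrt(2) (k = -2 + sqrt(-2 + 0) = -2 + sqrt(-2) = -2 + I*sqrt(2) ≈ -2.0 + 1.4142*I)
K(v, I) = -2 (K(v, I) = -2 - 0*(-2)*I = -2 - 0*I = -2 - 1*0 = -2 + 0 = -2)
121 + K(-4, 9)*(-49) = 121 - 2*(-49) = 121 + 98 = 219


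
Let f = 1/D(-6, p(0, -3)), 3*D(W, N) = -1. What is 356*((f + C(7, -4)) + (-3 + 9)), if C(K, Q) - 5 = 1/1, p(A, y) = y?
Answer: 3204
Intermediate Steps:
D(W, N) = -1/3 (D(W, N) = (1/3)*(-1) = -1/3)
C(K, Q) = 6 (C(K, Q) = 5 + 1/1 = 5 + 1 = 6)
f = -3 (f = 1/(-1/3) = -3)
356*((f + C(7, -4)) + (-3 + 9)) = 356*((-3 + 6) + (-3 + 9)) = 356*(3 + 6) = 356*9 = 3204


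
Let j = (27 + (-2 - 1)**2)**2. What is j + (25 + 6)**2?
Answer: 2257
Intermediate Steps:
j = 1296 (j = (27 + (-3)**2)**2 = (27 + 9)**2 = 36**2 = 1296)
j + (25 + 6)**2 = 1296 + (25 + 6)**2 = 1296 + 31**2 = 1296 + 961 = 2257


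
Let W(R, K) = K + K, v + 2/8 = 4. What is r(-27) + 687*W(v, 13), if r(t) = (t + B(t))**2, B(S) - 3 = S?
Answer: 20463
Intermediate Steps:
v = 15/4 (v = -1/4 + 4 = 15/4 ≈ 3.7500)
B(S) = 3 + S
r(t) = (3 + 2*t)**2 (r(t) = (t + (3 + t))**2 = (3 + 2*t)**2)
W(R, K) = 2*K
r(-27) + 687*W(v, 13) = (3 + 2*(-27))**2 + 687*(2*13) = (3 - 54)**2 + 687*26 = (-51)**2 + 17862 = 2601 + 17862 = 20463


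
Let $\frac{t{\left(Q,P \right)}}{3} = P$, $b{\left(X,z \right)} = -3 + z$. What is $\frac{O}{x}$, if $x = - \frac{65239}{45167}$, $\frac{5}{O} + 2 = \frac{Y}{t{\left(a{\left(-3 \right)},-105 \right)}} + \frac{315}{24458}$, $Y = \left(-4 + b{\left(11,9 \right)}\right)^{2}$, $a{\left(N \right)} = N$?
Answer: $\frac{248556259350}{143592409019} \approx 1.731$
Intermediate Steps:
$t{\left(Q,P \right)} = 3 P$
$Y = 4$ ($Y = \left(-4 + \left(-3 + 9\right)\right)^{2} = \left(-4 + 6\right)^{2} = 2^{2} = 4$)
$O = - \frac{5503050}{2201021}$ ($O = \frac{5}{-2 + \left(\frac{4}{3 \left(-105\right)} + \frac{315}{24458}\right)} = \frac{5}{-2 + \left(\frac{4}{-315} + 315 \cdot \frac{1}{24458}\right)} = \frac{5}{-2 + \left(4 \left(- \frac{1}{315}\right) + \frac{45}{3494}\right)} = \frac{5}{-2 + \left(- \frac{4}{315} + \frac{45}{3494}\right)} = \frac{5}{-2 + \frac{199}{1100610}} = \frac{5}{- \frac{2201021}{1100610}} = 5 \left(- \frac{1100610}{2201021}\right) = - \frac{5503050}{2201021} \approx -2.5002$)
$x = - \frac{65239}{45167}$ ($x = \left(-65239\right) \frac{1}{45167} = - \frac{65239}{45167} \approx -1.4444$)
$\frac{O}{x} = - \frac{5503050}{2201021 \left(- \frac{65239}{45167}\right)} = \left(- \frac{5503050}{2201021}\right) \left(- \frac{45167}{65239}\right) = \frac{248556259350}{143592409019}$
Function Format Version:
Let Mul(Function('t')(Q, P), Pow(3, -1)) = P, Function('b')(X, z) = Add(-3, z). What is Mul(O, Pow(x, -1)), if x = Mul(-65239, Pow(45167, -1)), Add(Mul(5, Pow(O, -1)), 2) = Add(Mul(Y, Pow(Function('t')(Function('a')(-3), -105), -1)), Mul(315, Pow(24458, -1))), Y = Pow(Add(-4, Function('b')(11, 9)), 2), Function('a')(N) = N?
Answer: Rational(248556259350, 143592409019) ≈ 1.7310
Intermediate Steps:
Function('t')(Q, P) = Mul(3, P)
Y = 4 (Y = Pow(Add(-4, Add(-3, 9)), 2) = Pow(Add(-4, 6), 2) = Pow(2, 2) = 4)
O = Rational(-5503050, 2201021) (O = Mul(5, Pow(Add(-2, Add(Mul(4, Pow(Mul(3, -105), -1)), Mul(315, Pow(24458, -1)))), -1)) = Mul(5, Pow(Add(-2, Add(Mul(4, Pow(-315, -1)), Mul(315, Rational(1, 24458)))), -1)) = Mul(5, Pow(Add(-2, Add(Mul(4, Rational(-1, 315)), Rational(45, 3494))), -1)) = Mul(5, Pow(Add(-2, Add(Rational(-4, 315), Rational(45, 3494))), -1)) = Mul(5, Pow(Add(-2, Rational(199, 1100610)), -1)) = Mul(5, Pow(Rational(-2201021, 1100610), -1)) = Mul(5, Rational(-1100610, 2201021)) = Rational(-5503050, 2201021) ≈ -2.5002)
x = Rational(-65239, 45167) (x = Mul(-65239, Rational(1, 45167)) = Rational(-65239, 45167) ≈ -1.4444)
Mul(O, Pow(x, -1)) = Mul(Rational(-5503050, 2201021), Pow(Rational(-65239, 45167), -1)) = Mul(Rational(-5503050, 2201021), Rational(-45167, 65239)) = Rational(248556259350, 143592409019)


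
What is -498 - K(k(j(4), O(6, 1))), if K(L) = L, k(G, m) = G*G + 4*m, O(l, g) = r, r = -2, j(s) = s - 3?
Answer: -491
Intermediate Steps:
j(s) = -3 + s
O(l, g) = -2
k(G, m) = G² + 4*m
-498 - K(k(j(4), O(6, 1))) = -498 - ((-3 + 4)² + 4*(-2)) = -498 - (1² - 8) = -498 - (1 - 8) = -498 - 1*(-7) = -498 + 7 = -491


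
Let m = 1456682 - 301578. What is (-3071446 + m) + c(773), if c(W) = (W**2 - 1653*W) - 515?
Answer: -2597097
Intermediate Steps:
m = 1155104
c(W) = -515 + W**2 - 1653*W
(-3071446 + m) + c(773) = (-3071446 + 1155104) + (-515 + 773**2 - 1653*773) = -1916342 + (-515 + 597529 - 1277769) = -1916342 - 680755 = -2597097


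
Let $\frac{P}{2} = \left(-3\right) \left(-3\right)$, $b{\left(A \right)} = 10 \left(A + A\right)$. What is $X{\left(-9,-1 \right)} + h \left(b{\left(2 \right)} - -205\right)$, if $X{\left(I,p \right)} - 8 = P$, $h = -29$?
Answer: $-7079$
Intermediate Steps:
$b{\left(A \right)} = 20 A$ ($b{\left(A \right)} = 10 \cdot 2 A = 20 A$)
$P = 18$ ($P = 2 \left(\left(-3\right) \left(-3\right)\right) = 2 \cdot 9 = 18$)
$X{\left(I,p \right)} = 26$ ($X{\left(I,p \right)} = 8 + 18 = 26$)
$X{\left(-9,-1 \right)} + h \left(b{\left(2 \right)} - -205\right) = 26 - 29 \left(20 \cdot 2 - -205\right) = 26 - 29 \left(40 + 205\right) = 26 - 7105 = -7079$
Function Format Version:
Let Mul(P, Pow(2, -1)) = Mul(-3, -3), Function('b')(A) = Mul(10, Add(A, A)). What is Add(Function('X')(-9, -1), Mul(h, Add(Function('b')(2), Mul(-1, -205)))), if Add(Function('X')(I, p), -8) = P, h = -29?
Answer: -7079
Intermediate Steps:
Function('b')(A) = Mul(20, A) (Function('b')(A) = Mul(10, Mul(2, A)) = Mul(20, A))
P = 18 (P = Mul(2, Mul(-3, -3)) = Mul(2, 9) = 18)
Function('X')(I, p) = 26 (Function('X')(I, p) = Add(8, 18) = 26)
Add(Function('X')(-9, -1), Mul(h, Add(Function('b')(2), Mul(-1, -205)))) = Add(26, Mul(-29, Add(Mul(20, 2), Mul(-1, -205)))) = Add(26, Mul(-29, Add(40, 205))) = Add(26, Mul(-29, 245)) = Add(26, -7105) = -7079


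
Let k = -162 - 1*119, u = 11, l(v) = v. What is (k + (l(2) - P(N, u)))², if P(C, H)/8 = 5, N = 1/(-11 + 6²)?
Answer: 101761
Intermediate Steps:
N = 1/25 (N = 1/(-11 + 36) = 1/25 ≈ 0.040000)
k = -281 (k = -162 - 119 = -281)
P(C, H) = 40 (P(C, H) = 8*5 = 40)
(k + (l(2) - P(N, u)))² = (-281 + (2 - 1*40))² = (-281 + (2 - 40))² = (-281 - 38)² = (-319)² = 101761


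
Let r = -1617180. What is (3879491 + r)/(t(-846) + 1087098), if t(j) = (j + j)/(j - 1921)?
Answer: 6259814537/3008001858 ≈ 2.0811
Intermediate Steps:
t(j) = 2*j/(-1921 + j) (t(j) = (2*j)/(-1921 + j) = 2*j/(-1921 + j))
(3879491 + r)/(t(-846) + 1087098) = (3879491 - 1617180)/(2*(-846)/(-1921 - 846) + 1087098) = 2262311/(2*(-846)/(-2767) + 1087098) = 2262311/(2*(-846)*(-1/2767) + 1087098) = 2262311/(1692/2767 + 1087098) = 2262311/(3008001858/2767) = 2262311*(2767/3008001858) = 6259814537/3008001858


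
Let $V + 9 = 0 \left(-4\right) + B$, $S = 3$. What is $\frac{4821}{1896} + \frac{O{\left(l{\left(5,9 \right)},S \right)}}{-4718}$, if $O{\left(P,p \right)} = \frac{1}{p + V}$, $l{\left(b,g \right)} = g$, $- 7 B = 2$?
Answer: $\frac{1489307}{585706} \approx 2.5428$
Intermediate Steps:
$B = - \frac{2}{7}$ ($B = \left(- \frac{1}{7}\right) 2 = - \frac{2}{7} \approx -0.28571$)
$V = - \frac{65}{7}$ ($V = -9 + \left(0 \left(-4\right) - \frac{2}{7}\right) = -9 + \left(0 - \frac{2}{7}\right) = -9 - \frac{2}{7} = - \frac{65}{7} \approx -9.2857$)
$O{\left(P,p \right)} = \frac{1}{- \frac{65}{7} + p}$ ($O{\left(P,p \right)} = \frac{1}{p - \frac{65}{7}} = \frac{1}{- \frac{65}{7} + p}$)
$\frac{4821}{1896} + \frac{O{\left(l{\left(5,9 \right)},S \right)}}{-4718} = \frac{4821}{1896} + \frac{7 \frac{1}{-65 + 7 \cdot 3}}{-4718} = 4821 \cdot \frac{1}{1896} + \frac{7}{-65 + 21} \left(- \frac{1}{4718}\right) = \frac{1607}{632} + \frac{7}{-44} \left(- \frac{1}{4718}\right) = \frac{1607}{632} + 7 \left(- \frac{1}{44}\right) \left(- \frac{1}{4718}\right) = \frac{1607}{632} - - \frac{1}{29656} = \frac{1607}{632} + \frac{1}{29656} = \frac{1489307}{585706}$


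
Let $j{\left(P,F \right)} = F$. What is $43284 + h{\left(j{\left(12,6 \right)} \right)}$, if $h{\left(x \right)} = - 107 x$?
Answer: $42642$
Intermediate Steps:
$43284 + h{\left(j{\left(12,6 \right)} \right)} = 43284 - 642 = 42642$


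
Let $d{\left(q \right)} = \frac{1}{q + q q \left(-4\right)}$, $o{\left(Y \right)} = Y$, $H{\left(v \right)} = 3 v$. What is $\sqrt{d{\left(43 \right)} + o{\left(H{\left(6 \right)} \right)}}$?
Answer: $\frac{\sqrt{108132401}}{2451} \approx 4.2426$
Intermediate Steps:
$d{\left(q \right)} = \frac{1}{q - 4 q^{2}}$ ($d{\left(q \right)} = \frac{1}{q + q^{2} \left(-4\right)} = \frac{1}{q - 4 q^{2}}$)
$\sqrt{d{\left(43 \right)} + o{\left(H{\left(6 \right)} \right)}} = \sqrt{- \frac{1}{43 \left(-1 + 4 \cdot 43\right)} + 3 \cdot 6} = \sqrt{\left(-1\right) \frac{1}{43} \frac{1}{-1 + 172} + 18} = \sqrt{\left(-1\right) \frac{1}{43} \cdot \frac{1}{171} + 18} = \sqrt{- \frac{1}{7353} + 18} = \sqrt{\frac{132353}{7353}} = \frac{\sqrt{108132401}}{2451}$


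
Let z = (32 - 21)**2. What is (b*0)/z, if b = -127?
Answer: 0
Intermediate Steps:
z = 121 (z = 11**2 = 121)
(b*0)/z = -127*0/121 = 0*(1/121) = 0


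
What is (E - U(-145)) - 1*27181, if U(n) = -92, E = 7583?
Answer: -19506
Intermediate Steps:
(E - U(-145)) - 1*27181 = (7583 - 1*(-92)) - 1*27181 = (7583 + 92) - 27181 = 7675 - 27181 = -19506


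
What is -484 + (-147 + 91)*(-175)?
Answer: 9316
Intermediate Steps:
-484 + (-147 + 91)*(-175) = -484 - 56*(-175) = -484 + 9800 = 9316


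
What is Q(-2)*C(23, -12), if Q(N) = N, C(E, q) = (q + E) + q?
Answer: 2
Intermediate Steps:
C(E, q) = E + 2*q (C(E, q) = (E + q) + q = E + 2*q)
Q(-2)*C(23, -12) = -2*(23 + 2*(-12)) = -2*(23 - 24) = -2*(-1) = 2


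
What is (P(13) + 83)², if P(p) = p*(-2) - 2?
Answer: 3025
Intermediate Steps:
P(p) = -2 - 2*p (P(p) = -2*p - 2 = -2 - 2*p)
(P(13) + 83)² = ((-2 - 2*13) + 83)² = ((-2 - 26) + 83)² = (-28 + 83)² = 55² = 3025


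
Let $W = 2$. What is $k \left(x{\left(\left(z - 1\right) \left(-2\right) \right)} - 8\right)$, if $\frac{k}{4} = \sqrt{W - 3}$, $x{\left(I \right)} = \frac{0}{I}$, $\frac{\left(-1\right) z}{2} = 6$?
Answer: $- 32 i \approx - 32.0 i$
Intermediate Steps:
$z = -12$ ($z = \left(-2\right) 6 = -12$)
$x{\left(I \right)} = 0$
$k = 4 i$ ($k = 4 \sqrt{2 - 3} = 4 \sqrt{-1} = 4 i \approx 4.0 i$)
$k \left(x{\left(\left(z - 1\right) \left(-2\right) \right)} - 8\right) = 4 i \left(0 - 8\right) = 4 i \left(-8\right) = - 32 i$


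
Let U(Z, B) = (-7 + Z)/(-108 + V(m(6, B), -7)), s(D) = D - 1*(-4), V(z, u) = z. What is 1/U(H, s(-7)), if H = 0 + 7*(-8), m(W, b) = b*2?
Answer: 38/21 ≈ 1.8095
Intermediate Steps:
m(W, b) = 2*b
H = -56 (H = 0 - 56 = -56)
s(D) = 4 + D (s(D) = D + 4 = 4 + D)
U(Z, B) = (-7 + Z)/(-108 + 2*B)
1/U(H, s(-7)) = 1/((-7 - 56)/(2*(-54 + (4 - 7)))) = 1/((1/2)*(-63)/(-54 - 3)) = 1/((1/2)*(-63)/(-57)) = 1/((1/2)*(-1/57)*(-63)) = 1/(21/38) = 38/21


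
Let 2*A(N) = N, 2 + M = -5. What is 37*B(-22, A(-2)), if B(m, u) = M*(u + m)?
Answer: 5957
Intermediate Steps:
M = -7 (M = -2 - 5 = -7)
A(N) = N/2
B(m, u) = -7*m - 7*u (B(m, u) = -7*(u + m) = -7*(m + u) = -7*m - 7*u)
37*B(-22, A(-2)) = 37*(-7*(-22) - 7*(-2)/2) = 37*(154 - 7*(-1)) = 37*(154 + 7) = 37*161 = 5957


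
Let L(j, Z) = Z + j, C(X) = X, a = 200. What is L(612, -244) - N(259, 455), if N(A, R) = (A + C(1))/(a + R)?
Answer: 48156/131 ≈ 367.60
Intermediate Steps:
N(A, R) = (1 + A)/(200 + R) (N(A, R) = (A + 1)/(200 + R) = (1 + A)/(200 + R))
L(612, -244) - N(259, 455) = (-244 + 612) - (1 + 259)/(200 + 455) = 368 - 260/655 = 368 - 1*52/131 = 368 - 52/131 = 48156/131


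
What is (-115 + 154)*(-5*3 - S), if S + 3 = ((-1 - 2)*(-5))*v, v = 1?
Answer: -1053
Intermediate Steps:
S = 12 (S = -3 + ((-1 - 2)*(-5))*1 = -3 - 3*(-5)*1 = -3 + 15*1 = -3 + 15 = 12)
(-115 + 154)*(-5*3 - S) = (-115 + 154)*(-5*3 - 1*12) = 39*(-15 - 12) = 39*(-27) = -1053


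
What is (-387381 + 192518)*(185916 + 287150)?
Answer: -92183059958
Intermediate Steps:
(-387381 + 192518)*(185916 + 287150) = -194863*473066 = -92183059958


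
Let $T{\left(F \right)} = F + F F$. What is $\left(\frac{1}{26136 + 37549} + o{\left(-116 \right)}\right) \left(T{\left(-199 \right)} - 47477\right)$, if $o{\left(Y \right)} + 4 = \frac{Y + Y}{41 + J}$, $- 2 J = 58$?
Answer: $\frac{7199584405}{38211} \approx 1.8842 \cdot 10^{5}$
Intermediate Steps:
$J = -29$ ($J = \left(- \frac{1}{2}\right) 58 = -29$)
$o{\left(Y \right)} = -4 + \frac{Y}{6}$ ($o{\left(Y \right)} = -4 + \frac{Y + Y}{41 - 29} = -4 + \frac{2 Y}{12} = -4 + 2 Y \frac{1}{12} = -4 + \frac{Y}{6}$)
$T{\left(F \right)} = F + F^{2}$
$\left(\frac{1}{26136 + 37549} + o{\left(-116 \right)}\right) \left(T{\left(-199 \right)} - 47477\right) = \left(\frac{1}{26136 + 37549} + \left(-4 + \frac{1}{6} \left(-116\right)\right)\right) \left(- 199 \left(1 - 199\right) - 47477\right) = \left(\frac{1}{63685} - \frac{70}{3}\right) \left(\left(-199\right) \left(-198\right) - 47477\right) = \left(\frac{1}{63685} - \frac{70}{3}\right) \left(39402 - 47477\right) = \left(- \frac{4457947}{191055}\right) \left(-8075\right) = \frac{7199584405}{38211}$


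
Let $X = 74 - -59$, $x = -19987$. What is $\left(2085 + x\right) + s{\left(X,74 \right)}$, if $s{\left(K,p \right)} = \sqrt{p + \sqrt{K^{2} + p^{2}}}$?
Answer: $-17902 + \sqrt{74 + \sqrt{23165}} \approx -17887.0$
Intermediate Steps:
$X = 133$ ($X = 74 + 59 = 133$)
$\left(2085 + x\right) + s{\left(X,74 \right)} = \left(2085 - 19987\right) + \sqrt{74 + \sqrt{133^{2} + 74^{2}}} = -17902 + \sqrt{74 + \sqrt{17689 + 5476}} = -17902 + \sqrt{74 + \sqrt{23165}}$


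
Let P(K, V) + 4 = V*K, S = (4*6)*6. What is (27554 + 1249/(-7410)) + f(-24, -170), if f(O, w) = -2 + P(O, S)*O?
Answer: 819485471/7410 ≈ 1.1059e+5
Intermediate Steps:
S = 144 (S = 24*6 = 144)
P(K, V) = -4 + K*V (P(K, V) = -4 + V*K = -4 + K*V)
f(O, w) = -2 + O*(-4 + 144*O) (f(O, w) = -2 + (-4 + O*144)*O = -2 + (-4 + 144*O)*O = -2 + O*(-4 + 144*O))
(27554 + 1249/(-7410)) + f(-24, -170) = (27554 + 1249/(-7410)) + (-2 - 4*(-24) + 144*(-24)²) = (27554 + 1249*(-1/7410)) + (-2 + 96 + 144*576) = (27554 - 1249/7410) + (-2 + 96 + 82944) = 204173891/7410 + 83038 = 819485471/7410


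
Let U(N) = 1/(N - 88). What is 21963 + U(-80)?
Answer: 3689783/168 ≈ 21963.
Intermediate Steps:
U(N) = 1/(-88 + N)
21963 + U(-80) = 21963 + 1/(-88 - 80) = 21963 + 1/(-168) = 21963 - 1/168 = 3689783/168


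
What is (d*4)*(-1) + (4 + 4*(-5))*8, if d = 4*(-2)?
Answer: -96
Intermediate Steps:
d = -8
(d*4)*(-1) + (4 + 4*(-5))*8 = -8*4*(-1) + (4 + 4*(-5))*8 = -32*(-1) + (4 - 20)*8 = 32 - 16*8 = 32 - 128 = -96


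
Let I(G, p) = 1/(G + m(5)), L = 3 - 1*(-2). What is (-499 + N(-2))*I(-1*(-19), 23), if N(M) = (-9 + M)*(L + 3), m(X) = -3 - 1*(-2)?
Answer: -587/18 ≈ -32.611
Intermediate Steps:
m(X) = -1 (m(X) = -3 + 2 = -1)
L = 5 (L = 3 + 2 = 5)
I(G, p) = 1/(-1 + G) (I(G, p) = 1/(G - 1) = 1/(-1 + G))
N(M) = -72 + 8*M (N(M) = (-9 + M)*(5 + 3) = (-9 + M)*8 = -72 + 8*M)
(-499 + N(-2))*I(-1*(-19), 23) = (-499 + (-72 + 8*(-2)))/(-1 - 1*(-19)) = (-499 + (-72 - 16))/(-1 + 19) = (-499 - 88)/18 = -587*1/18 = -587/18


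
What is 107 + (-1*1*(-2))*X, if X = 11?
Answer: 129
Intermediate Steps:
107 + (-1*1*(-2))*X = 107 + (-1*1*(-2))*11 = 107 - 1*(-2)*11 = 107 + 2*11 = 107 + 22 = 129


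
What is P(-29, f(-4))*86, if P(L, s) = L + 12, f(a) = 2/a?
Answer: -1462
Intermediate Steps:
P(L, s) = 12 + L
P(-29, f(-4))*86 = (12 - 29)*86 = -17*86 = -1462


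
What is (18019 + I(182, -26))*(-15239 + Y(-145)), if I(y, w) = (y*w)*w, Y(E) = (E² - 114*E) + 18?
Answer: 3150233034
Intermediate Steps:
Y(E) = 18 + E² - 114*E
I(y, w) = y*w² (I(y, w) = (w*y)*w = y*w²)
(18019 + I(182, -26))*(-15239 + Y(-145)) = (18019 + 182*(-26)²)*(-15239 + (18 + (-145)² - 114*(-145))) = (18019 + 182*676)*(-15239 + (18 + 21025 + 16530)) = (18019 + 123032)*(-15239 + 37573) = 141051*22334 = 3150233034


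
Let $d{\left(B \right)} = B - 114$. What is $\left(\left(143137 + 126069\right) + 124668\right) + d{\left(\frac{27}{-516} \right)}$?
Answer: $\frac{67726711}{172} \approx 3.9376 \cdot 10^{5}$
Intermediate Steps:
$d{\left(B \right)} = -114 + B$
$\left(\left(143137 + 126069\right) + 124668\right) + d{\left(\frac{27}{-516} \right)} = \left(\left(143137 + 126069\right) + 124668\right) - \left(114 - \frac{27}{-516}\right) = \left(269206 + 124668\right) + \left(-114 + 27 \left(- \frac{1}{516}\right)\right) = 393874 - \frac{19617}{172} = \frac{67726711}{172}$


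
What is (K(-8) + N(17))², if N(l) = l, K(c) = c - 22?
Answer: 169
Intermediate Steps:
K(c) = -22 + c
(K(-8) + N(17))² = ((-22 - 8) + 17)² = (-30 + 17)² = (-13)² = 169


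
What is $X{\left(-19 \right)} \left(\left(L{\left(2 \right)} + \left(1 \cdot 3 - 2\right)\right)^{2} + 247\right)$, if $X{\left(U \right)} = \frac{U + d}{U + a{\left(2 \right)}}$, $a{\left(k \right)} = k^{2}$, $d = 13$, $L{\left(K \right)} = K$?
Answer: $\frac{512}{5} \approx 102.4$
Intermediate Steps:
$X{\left(U \right)} = \frac{13 + U}{4 + U}$ ($X{\left(U \right)} = \frac{U + 13}{U + 2^{2}} = \frac{13 + U}{U + 4} = \frac{13 + U}{4 + U}$)
$X{\left(-19 \right)} \left(\left(L{\left(2 \right)} + \left(1 \cdot 3 - 2\right)\right)^{2} + 247\right) = \frac{13 - 19}{4 - 19} \left(\left(2 + \left(1 \cdot 3 - 2\right)\right)^{2} + 247\right) = \frac{1}{-15} \left(-6\right) \left(\left(2 + \left(3 - 2\right)\right)^{2} + 247\right) = \left(- \frac{1}{15}\right) \left(-6\right) \left(\left(2 + 1\right)^{2} + 247\right) = \frac{2 \left(3^{2} + 247\right)}{5} = \frac{2 \left(9 + 247\right)}{5} = \frac{2}{5} \cdot 256 = \frac{512}{5}$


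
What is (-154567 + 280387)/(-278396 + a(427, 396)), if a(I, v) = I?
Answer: -540/1193 ≈ -0.45264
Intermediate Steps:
(-154567 + 280387)/(-278396 + a(427, 396)) = (-154567 + 280387)/(-278396 + 427) = 125820/(-277969) = 125820*(-1/277969) = -540/1193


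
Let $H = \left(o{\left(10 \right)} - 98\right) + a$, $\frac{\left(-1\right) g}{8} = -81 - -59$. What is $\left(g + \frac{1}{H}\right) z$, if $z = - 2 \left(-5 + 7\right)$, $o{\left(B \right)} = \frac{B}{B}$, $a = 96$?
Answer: $-700$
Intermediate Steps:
$g = 176$ ($g = - 8 \left(-81 - -59\right) = - 8 \left(-81 + 59\right) = \left(-8\right) \left(-22\right) = 176$)
$o{\left(B \right)} = 1$
$H = -1$ ($H = \left(1 - 98\right) + 96 = -97 + 96 = -1$)
$z = -4$ ($z = \left(-2\right) 2 = -4$)
$\left(g + \frac{1}{H}\right) z = \left(176 + \frac{1}{-1}\right) \left(-4\right) = \left(176 - 1\right) \left(-4\right) = 175 \left(-4\right) = -700$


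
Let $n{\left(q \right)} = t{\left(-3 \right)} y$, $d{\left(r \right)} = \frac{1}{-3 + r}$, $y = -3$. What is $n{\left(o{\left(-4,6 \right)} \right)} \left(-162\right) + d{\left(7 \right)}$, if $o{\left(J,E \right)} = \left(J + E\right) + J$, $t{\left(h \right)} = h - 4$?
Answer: $- \frac{13607}{4} \approx -3401.8$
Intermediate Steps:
$t{\left(h \right)} = -4 + h$ ($t{\left(h \right)} = h - 4 = -4 + h$)
$o{\left(J,E \right)} = E + 2 J$ ($o{\left(J,E \right)} = \left(E + J\right) + J = E + 2 J$)
$n{\left(q \right)} = 21$ ($n{\left(q \right)} = \left(-4 - 3\right) \left(-3\right) = \left(-7\right) \left(-3\right) = 21$)
$n{\left(o{\left(-4,6 \right)} \right)} \left(-162\right) + d{\left(7 \right)} = 21 \left(-162\right) + \frac{1}{-3 + 7} = -3402 + \frac{1}{4} = - \frac{13607}{4}$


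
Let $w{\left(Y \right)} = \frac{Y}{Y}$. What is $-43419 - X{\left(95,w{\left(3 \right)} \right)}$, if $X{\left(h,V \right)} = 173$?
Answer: $-43592$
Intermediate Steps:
$w{\left(Y \right)} = 1$
$-43419 - X{\left(95,w{\left(3 \right)} \right)} = -43419 - 173 = -43592$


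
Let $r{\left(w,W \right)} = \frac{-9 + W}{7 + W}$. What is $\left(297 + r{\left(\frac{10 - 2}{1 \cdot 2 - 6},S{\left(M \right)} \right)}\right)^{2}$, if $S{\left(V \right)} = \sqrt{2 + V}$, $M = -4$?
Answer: $\frac{4 \left(- 1026823 i + 308430 \sqrt{2}\right)}{- 47 i + 14 \sqrt{2}} \approx 87500.0 + 262.48 i$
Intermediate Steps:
$r{\left(w,W \right)} = \frac{-9 + W}{7 + W}$
$\left(297 + r{\left(\frac{10 - 2}{1 \cdot 2 - 6},S{\left(M \right)} \right)}\right)^{2} = \left(297 + \frac{-9 + \sqrt{2 - 4}}{7 + \sqrt{2 - 4}}\right)^{2} = \left(297 + \frac{-9 + \sqrt{-2}}{7 + \sqrt{-2}}\right)^{2} = \left(297 + \frac{-9 + i \sqrt{2}}{7 + i \sqrt{2}}\right)^{2}$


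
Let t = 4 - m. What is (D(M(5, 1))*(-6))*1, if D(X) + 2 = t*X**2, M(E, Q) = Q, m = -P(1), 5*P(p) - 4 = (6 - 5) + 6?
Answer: -126/5 ≈ -25.200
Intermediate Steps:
P(p) = 11/5 (P(p) = 4/5 + ((6 - 5) + 6)/5 = 4/5 + (1 + 6)/5 = 4/5 + (1/5)*7 = 4/5 + 7/5 = 11/5)
m = -11/5 (m = -1*11/5 = -11/5 ≈ -2.2000)
t = 31/5 (t = 4 - 1*(-11/5) = 4 + 11/5 = 31/5 ≈ 6.2000)
D(X) = -2 + 31*X**2/5
(D(M(5, 1))*(-6))*1 = ((-2 + (31/5)*1**2)*(-6))*1 = ((-2 + (31/5)*1)*(-6))*1 = ((-2 + 31/5)*(-6))*1 = ((21/5)*(-6))*1 = -126/5*1 = -126/5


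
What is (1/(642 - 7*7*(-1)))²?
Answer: 1/477481 ≈ 2.0943e-6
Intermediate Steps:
(1/(642 - 7*7*(-1)))² = (1/(642 - 49*(-1)))² = (1/(642 + 49))² = (1/691)² = 1/477481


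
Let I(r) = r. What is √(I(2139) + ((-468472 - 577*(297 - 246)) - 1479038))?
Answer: 21*I*√4478 ≈ 1405.3*I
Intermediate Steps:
√(I(2139) + ((-468472 - 577*(297 - 246)) - 1479038)) = √(2139 + ((-468472 - 577*(297 - 246)) - 1479038)) = √(2139 + ((-468472 - 577*51) - 1479038)) = √(2139 + ((-468472 - 29427) - 1479038)) = √(2139 + (-497899 - 1479038)) = √(2139 - 1976937) = √(-1974798) = 21*I*√4478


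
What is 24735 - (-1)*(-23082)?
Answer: 1653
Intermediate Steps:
24735 - (-1)*(-23082) = 24735 - 1*23082 = 24735 - 23082 = 1653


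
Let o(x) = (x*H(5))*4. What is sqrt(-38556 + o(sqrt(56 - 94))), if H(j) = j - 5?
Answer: 18*I*sqrt(119) ≈ 196.36*I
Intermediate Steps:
H(j) = -5 + j
o(x) = 0 (o(x) = (x*(-5 + 5))*4 = (x*0)*4 = 0*4 = 0)
sqrt(-38556 + o(sqrt(56 - 94))) = sqrt(-38556 + 0) = sqrt(-38556) = 18*I*sqrt(119)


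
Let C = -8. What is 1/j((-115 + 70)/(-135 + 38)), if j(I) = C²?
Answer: 1/64 ≈ 0.015625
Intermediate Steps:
j(I) = 64 (j(I) = (-8)² = 64)
1/j((-115 + 70)/(-135 + 38)) = 1/64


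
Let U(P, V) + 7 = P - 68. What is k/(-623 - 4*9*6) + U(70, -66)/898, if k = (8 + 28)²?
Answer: -1168003/753422 ≈ -1.5503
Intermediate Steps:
U(P, V) = -75 + P (U(P, V) = -7 + (P - 68) = -7 + (-68 + P) = -75 + P)
k = 1296 (k = 36² = 1296)
k/(-623 - 4*9*6) + U(70, -66)/898 = 1296/(-623 - 4*9*6) + (-75 + 70)/898 = 1296/(-623 - 36*6) - 5*1/898 = 1296/(-623 - 1*216) - 5/898 = 1296/(-623 - 216) - 5/898 = 1296/(-839) - 5/898 = 1296*(-1/839) - 5/898 = -1296/839 - 5/898 = -1168003/753422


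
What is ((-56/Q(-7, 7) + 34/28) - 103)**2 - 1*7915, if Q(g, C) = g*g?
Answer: 525141/196 ≈ 2679.3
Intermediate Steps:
Q(g, C) = g**2
((-56/Q(-7, 7) + 34/28) - 103)**2 - 1*7915 = ((-56/((-7)**2) + 34/28) - 103)**2 - 1*7915 = ((-56/49 + 34*(1/28)) - 103)**2 - 7915 = ((-56*1/49 + 17/14) - 103)**2 - 7915 = ((-8/7 + 17/14) - 103)**2 - 7915 = (1/14 - 103)**2 - 7915 = (-1441/14)**2 - 7915 = 2076481/196 - 7915 = 525141/196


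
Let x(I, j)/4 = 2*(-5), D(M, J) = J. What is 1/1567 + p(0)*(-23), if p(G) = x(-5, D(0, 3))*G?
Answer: 1/1567 ≈ 0.00063816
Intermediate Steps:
x(I, j) = -40 (x(I, j) = 4*(2*(-5)) = 4*(-10) = -40)
p(G) = -40*G
1/1567 + p(0)*(-23) = 1/1567 - 40*0*(-23) = 1/1567 + 0*(-23) = 1/1567 + 0 = 1/1567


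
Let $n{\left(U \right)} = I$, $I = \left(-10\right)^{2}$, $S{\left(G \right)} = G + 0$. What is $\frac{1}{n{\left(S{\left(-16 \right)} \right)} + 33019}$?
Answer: $\frac{1}{33119} \approx 3.0194 \cdot 10^{-5}$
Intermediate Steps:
$S{\left(G \right)} = G$
$I = 100$
$n{\left(U \right)} = 100$
$\frac{1}{n{\left(S{\left(-16 \right)} \right)} + 33019} = \frac{1}{100 + 33019} = \frac{1}{33119}$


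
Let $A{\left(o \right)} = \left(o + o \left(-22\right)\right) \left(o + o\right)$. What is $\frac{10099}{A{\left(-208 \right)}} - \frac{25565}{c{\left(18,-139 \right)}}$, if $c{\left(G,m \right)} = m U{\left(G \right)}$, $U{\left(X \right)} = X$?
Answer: $\frac{7738097837}{757725696} \approx 10.212$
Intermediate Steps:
$c{\left(G,m \right)} = G m$ ($c{\left(G,m \right)} = m G = G m$)
$A{\left(o \right)} = - 42 o^{2}$ ($A{\left(o \right)} = \left(o - 22 o\right) 2 o = - 21 o 2 o = - 42 o^{2}$)
$\frac{10099}{A{\left(-208 \right)}} - \frac{25565}{c{\left(18,-139 \right)}} = \frac{10099}{\left(-42\right) \left(-208\right)^{2}} - \frac{25565}{18 \left(-139\right)} = \frac{10099}{\left(-42\right) 43264} - \frac{25565}{-2502} = \frac{10099}{-1817088} - - \frac{25565}{2502} = 10099 \left(- \frac{1}{1817088}\right) + \frac{25565}{2502} = - \frac{10099}{1817088} + \frac{25565}{2502} = \frac{7738097837}{757725696}$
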